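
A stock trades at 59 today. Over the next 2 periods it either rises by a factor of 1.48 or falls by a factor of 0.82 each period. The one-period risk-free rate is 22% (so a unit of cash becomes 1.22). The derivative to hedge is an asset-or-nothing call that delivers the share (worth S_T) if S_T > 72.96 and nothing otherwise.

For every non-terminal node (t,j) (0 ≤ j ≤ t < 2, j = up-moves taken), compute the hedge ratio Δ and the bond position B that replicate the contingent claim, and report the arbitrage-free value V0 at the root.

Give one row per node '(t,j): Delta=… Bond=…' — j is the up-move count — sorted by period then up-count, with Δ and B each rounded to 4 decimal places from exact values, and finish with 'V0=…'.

Under the risk-neutral measure, an up-move has probability p* = (R−d)/(u−d) = 0.6061 and values discount at R = 1.22.
Terminal payoffs: V(2,0)=0.0000, V(2,1)=0.0000, V(2,2)=129.2336
(1,0): S=48.3800. Δ = (V_up−V_dn)/(S_up−S_dn) = (0.0000−0.0000)/(71.6024−39.6716) = 0.0000. V = [p*·0.0000 + (1−p*)·0.0000]/1.22 = 0.0000. B = V − Δ·S = 0.0000.
(1,1): S=87.3200. Δ = (V_up−V_dn)/(S_up−S_dn) = (129.2336−0.0000)/(129.2336−71.6024) = 2.2424. V = [p*·129.2336 + (1−p*)·0.0000]/1.22 = 64.1995. B = V − Δ·S = -131.6090.
(0,0): S=59.0000. Δ = (V_up−V_dn)/(S_up−S_dn) = (64.1995−0.0000)/(87.3200−48.3800) = 1.6487. V = [p*·64.1995 + (1−p*)·0.0000]/1.22 = 31.8925. B = V − Δ·S = -65.3795.
Self-financing check: at every node Δ·S+B equals the discounted successor values.

(0,0): Delta=1.6487 Bond=-65.3795
(1,0): Delta=0.0000 Bond=0.0000
(1,1): Delta=2.2424 Bond=-131.6090
V0=31.8925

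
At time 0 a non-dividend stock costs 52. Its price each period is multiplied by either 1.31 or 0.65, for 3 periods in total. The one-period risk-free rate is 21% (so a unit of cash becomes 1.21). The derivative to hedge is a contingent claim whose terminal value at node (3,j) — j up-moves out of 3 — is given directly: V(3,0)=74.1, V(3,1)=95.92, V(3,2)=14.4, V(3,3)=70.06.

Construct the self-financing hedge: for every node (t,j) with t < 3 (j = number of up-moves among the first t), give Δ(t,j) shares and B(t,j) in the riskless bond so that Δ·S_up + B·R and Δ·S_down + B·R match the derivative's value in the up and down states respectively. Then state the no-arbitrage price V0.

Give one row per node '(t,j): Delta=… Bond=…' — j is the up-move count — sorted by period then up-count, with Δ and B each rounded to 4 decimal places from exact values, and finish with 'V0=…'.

(0,0): Delta=0.3903 Bond=9.8308
(1,0): Delta=-2.4400 Bond=107.5599
(1,1): Delta=0.6411 Bond=-5.1876
(2,0): Delta=1.5048 Bond=43.4798
(2,1): Delta=-2.7895 Bond=145.6238
(2,2): Delta=0.9450 Bond=-33.4022
V0=30.1266

The replicating-portfolio and risk-neutral prices coincide; use p* = (1.21−0.65)/(1.31−0.65) = 0.8485 for the latter.
At expiry t=3: V(3,0)=74.1000, V(3,1)=95.9200, V(3,2)=14.4000, V(3,3)=70.0600
Node (2,0) S=21.9700: V=(p*·95.9200+(1−p*)·74.1000)/1.21=76.5404; Δ=(95.9200−74.1000)/(28.7807−14.2805)=1.5048; B=V−Δ·S=43.4798
Node (2,1) S=44.2780: V=(p*·14.4000+(1−p*)·95.9200)/1.21=22.1087; Δ=(14.4000−95.9200)/(58.0042−28.7807)=-2.7895; B=V−Δ·S=145.6238
Node (2,2) S=89.2372: V=(p*·70.0600+(1−p*)·14.4000)/1.21=50.9311; Δ=(70.0600−14.4000)/(116.9007−58.0042)=0.9450; B=V−Δ·S=-33.4022
Node (1,0) S=33.8000: V=(p*·22.1087+(1−p*)·76.5404)/1.21=25.0875; Δ=(22.1087−76.5404)/(44.2780−21.9700)=-2.4400; B=V−Δ·S=107.5599
Node (1,1) S=68.1200: V=(p*·50.9311+(1−p*)·22.1087)/1.21=38.4827; Δ=(50.9311−22.1087)/(89.2372−44.2780)=0.6411; B=V−Δ·S=-5.1876
Node (0,0) S=52.0000: V=(p*·38.4827+(1−p*)·25.0875)/1.21=30.1266; Δ=(38.4827−25.0875)/(68.1200−33.8000)=0.3903; B=V−Δ·S=9.8308
Self-financing check: at every node Δ·S+B equals the discounted successor values.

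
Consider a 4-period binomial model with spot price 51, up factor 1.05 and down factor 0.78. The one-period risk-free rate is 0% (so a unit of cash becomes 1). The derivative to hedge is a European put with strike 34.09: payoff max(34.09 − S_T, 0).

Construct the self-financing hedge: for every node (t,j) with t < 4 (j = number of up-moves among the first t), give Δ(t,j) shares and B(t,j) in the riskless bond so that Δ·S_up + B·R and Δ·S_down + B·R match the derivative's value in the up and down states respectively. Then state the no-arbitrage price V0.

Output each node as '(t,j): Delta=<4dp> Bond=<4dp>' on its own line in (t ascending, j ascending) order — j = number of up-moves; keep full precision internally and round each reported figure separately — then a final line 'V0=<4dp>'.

(0,0): Delta=-0.0558 Bond=3.0454
(1,0): Delta=-0.2647 Bond=11.3533
(1,1): Delta=-0.0206 Bond=1.1573
(2,0): Delta=-0.9884 Bond=33.8103
(2,1): Delta=-0.1425 Bond=6.2494
(2,2): Delta=0.0000 Bond=0.0000
(3,0): Delta=-1.0000 Bond=34.0900
(3,1): Delta=-0.9865 Bond=33.7468
(3,2): Delta=0.0000 Bond=0.0000
(3,3): Delta=0.0000 Bond=0.0000
V0=0.1975

No-arbitrage ⇒ martingale measure with p* = (R−d)/(u−d) = 0.8148.
Payoff layer (t=4): V(4,0)=15.2123, V(4,1)=8.6777, V(4,2)=0.0000, V(4,3)=0.0000, V(4,4)=0.0000
(3,0): S=24.2022. Δ = (V_up−V_dn)/(S_up−S_dn) = (8.6777−15.2123)/(25.4123−18.8777) = -1.0000. V = [p*·8.6777 + (1−p*)·15.2123]/1 = 9.8878. B = V − Δ·S = 34.0900.
(3,1): S=32.5798. Δ = (V_up−V_dn)/(S_up−S_dn) = (0.0000−8.6777)/(34.2088−25.4123) = -0.9865. V = [p*·0.0000 + (1−p*)·8.6777]/1 = 1.6070. B = V − Δ·S = 33.7468.
(3,2): S=43.8575. Δ = (V_up−V_dn)/(S_up−S_dn) = (0.0000−0.0000)/(46.0503−34.2088) = 0.0000. V = [p*·0.0000 + (1−p*)·0.0000]/1 = 0.0000. B = V − Δ·S = 0.0000.
(3,3): S=59.0389. Δ = (V_up−V_dn)/(S_up−S_dn) = (0.0000−0.0000)/(61.9908−46.0503) = 0.0000. V = [p*·0.0000 + (1−p*)·0.0000]/1 = 0.0000. B = V − Δ·S = 0.0000.
(2,0): S=31.0284. Δ = (V_up−V_dn)/(S_up−S_dn) = (1.6070−9.8878)/(32.5798−24.2022) = -0.9884. V = [p*·1.6070 + (1−p*)·9.8878]/1 = 3.1405. B = V − Δ·S = 33.8103.
(2,1): S=41.7690. Δ = (V_up−V_dn)/(S_up−S_dn) = (0.0000−1.6070)/(43.8575−32.5798) = -0.1425. V = [p*·0.0000 + (1−p*)·1.6070]/1 = 0.2976. B = V − Δ·S = 6.2494.
(2,2): S=56.2275. Δ = (V_up−V_dn)/(S_up−S_dn) = (0.0000−0.0000)/(59.0389−43.8575) = 0.0000. V = [p*·0.0000 + (1−p*)·0.0000]/1 = 0.0000. B = V − Δ·S = 0.0000.
(1,0): S=39.7800. Δ = (V_up−V_dn)/(S_up−S_dn) = (0.2976−3.1405)/(41.7690−31.0284) = -0.2647. V = [p*·0.2976 + (1−p*)·3.1405]/1 = 0.8241. B = V − Δ·S = 11.3533.
(1,1): S=53.5500. Δ = (V_up−V_dn)/(S_up−S_dn) = (0.0000−0.2976)/(56.2275−41.7690) = -0.0206. V = [p*·0.0000 + (1−p*)·0.2976]/1 = 0.0551. B = V − Δ·S = 1.1573.
(0,0): S=51.0000. Δ = (V_up−V_dn)/(S_up−S_dn) = (0.0551−0.8241)/(53.5500−39.7800) = -0.0558. V = [p*·0.0551 + (1−p*)·0.8241]/1 = 0.1975. B = V − Δ·S = 3.0454.
The time-0 hedge costs 0.1975, which is the no-arbitrage price.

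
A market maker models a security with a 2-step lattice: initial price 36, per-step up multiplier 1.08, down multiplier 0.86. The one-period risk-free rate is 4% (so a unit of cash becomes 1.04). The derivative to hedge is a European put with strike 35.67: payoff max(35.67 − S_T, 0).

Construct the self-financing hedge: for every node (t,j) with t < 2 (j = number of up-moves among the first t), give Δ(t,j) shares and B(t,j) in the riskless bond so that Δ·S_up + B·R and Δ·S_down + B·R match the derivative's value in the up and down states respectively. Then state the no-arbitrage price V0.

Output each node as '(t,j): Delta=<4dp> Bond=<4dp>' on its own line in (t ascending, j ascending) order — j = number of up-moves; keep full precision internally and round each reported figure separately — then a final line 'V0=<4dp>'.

No-arbitrage ⇒ martingale measure with p* = (R−d)/(u−d) = 0.8182.
At expiry t=2: V(2,0)=9.0444, V(2,1)=2.2332, V(2,2)=0.0000
Node (1,0) S=30.9600: V=(p*·2.2332+(1−p*)·9.0444)/1.04=3.3381; Δ=(2.2332−9.0444)/(33.4368−26.6256)=-1.0000; B=V−Δ·S=34.2981
Node (1,1) S=38.8800: V=(p*·0.0000+(1−p*)·2.2332)/1.04=0.3904; Δ=(0.0000−2.2332)/(41.9904−33.4368)=-0.2611; B=V−Δ·S=10.5413
Node (0,0) S=36.0000: V=(p*·0.3904+(1−p*)·3.3381)/1.04=0.8907; Δ=(0.3904−3.3381)/(38.8800−30.9600)=-0.3722; B=V−Δ·S=14.2892
The time-0 hedge costs 0.8907, which is the no-arbitrage price.

(0,0): Delta=-0.3722 Bond=14.2892
(1,0): Delta=-1.0000 Bond=34.2981
(1,1): Delta=-0.2611 Bond=10.5413
V0=0.8907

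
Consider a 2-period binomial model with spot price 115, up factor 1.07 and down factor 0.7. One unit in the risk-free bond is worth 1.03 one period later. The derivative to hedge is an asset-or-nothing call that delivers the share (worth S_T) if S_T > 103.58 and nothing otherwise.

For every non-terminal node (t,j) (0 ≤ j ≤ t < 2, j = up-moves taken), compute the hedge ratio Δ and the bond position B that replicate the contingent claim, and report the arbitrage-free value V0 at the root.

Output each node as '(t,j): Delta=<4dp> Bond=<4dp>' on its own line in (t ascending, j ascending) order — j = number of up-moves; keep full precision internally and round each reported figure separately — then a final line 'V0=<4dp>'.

Under the risk-neutral measure, an up-move has probability p* = (R−d)/(u−d) = 0.8919 and values discount at R = 1.03.
At expiry t=2: V(2,0)=0.0000, V(2,1)=0.0000, V(2,2)=131.6635
(1,0): S=80.5000. Δ = (V_up−V_dn)/(S_up−S_dn) = (0.0000−0.0000)/(86.1350−56.3500) = 0.0000. V = [p*·0.0000 + (1−p*)·0.0000]/1.03 = 0.0000. B = V − Δ·S = 0.0000.
(1,1): S=123.0500. Δ = (V_up−V_dn)/(S_up−S_dn) = (131.6635−0.0000)/(131.6635−86.1350) = 2.8919. V = [p*·131.6635 + (1−p*)·0.0000]/1.03 = 114.0093. B = V − Δ·S = -241.8380.
(0,0): S=115.0000. Δ = (V_up−V_dn)/(S_up−S_dn) = (114.0093−0.0000)/(123.0500−80.5000) = 2.6794. V = [p*·114.0093 + (1−p*)·0.0000]/1.03 = 98.7223. B = V − Δ·S = -209.4110.
Root portfolio cost Δ·115+B reproduces V0=98.7223.

(0,0): Delta=2.6794 Bond=-209.4110
(1,0): Delta=0.0000 Bond=0.0000
(1,1): Delta=2.8919 Bond=-241.8380
V0=98.7223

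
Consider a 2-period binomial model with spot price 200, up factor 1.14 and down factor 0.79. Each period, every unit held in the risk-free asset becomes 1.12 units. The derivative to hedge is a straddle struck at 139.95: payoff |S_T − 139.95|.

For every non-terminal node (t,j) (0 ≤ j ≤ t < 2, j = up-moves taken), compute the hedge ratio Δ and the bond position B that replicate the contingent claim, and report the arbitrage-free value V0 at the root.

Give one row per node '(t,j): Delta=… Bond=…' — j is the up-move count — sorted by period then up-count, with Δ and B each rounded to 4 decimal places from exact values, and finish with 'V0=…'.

Since d<R<u, set p* = (R−d)/(u−d) = 0.9429; price each node as the discounted p*-expectation of its children.
Terminal values V(2,·): V(2,0)=15.1300, V(2,1)=40.1700, V(2,2)=119.9700
  t=1,j=0: stock 158.0000 → up 180.1200 (V=40.1700), down 124.8200 (V=15.1300). Price 34.5885; hedge Δ=0.4528, bond B=-36.9543.
  t=1,j=1: stock 228.0000 → up 259.9200 (V=119.9700), down 180.1200 (V=40.1700). Price 103.0446; hedge Δ=1.0000, bond B=-124.9554.
  t=0,j=0: stock 200.0000 → up 228.0000 (V=103.0446), down 158.0000 (V=34.5885). Price 88.5115; hedge Δ=0.9779, bond B=-107.0774.
The time-0 hedge costs 88.5115, which is the no-arbitrage price.

(0,0): Delta=0.9779 Bond=-107.0774
(1,0): Delta=0.4528 Bond=-36.9543
(1,1): Delta=1.0000 Bond=-124.9554
V0=88.5115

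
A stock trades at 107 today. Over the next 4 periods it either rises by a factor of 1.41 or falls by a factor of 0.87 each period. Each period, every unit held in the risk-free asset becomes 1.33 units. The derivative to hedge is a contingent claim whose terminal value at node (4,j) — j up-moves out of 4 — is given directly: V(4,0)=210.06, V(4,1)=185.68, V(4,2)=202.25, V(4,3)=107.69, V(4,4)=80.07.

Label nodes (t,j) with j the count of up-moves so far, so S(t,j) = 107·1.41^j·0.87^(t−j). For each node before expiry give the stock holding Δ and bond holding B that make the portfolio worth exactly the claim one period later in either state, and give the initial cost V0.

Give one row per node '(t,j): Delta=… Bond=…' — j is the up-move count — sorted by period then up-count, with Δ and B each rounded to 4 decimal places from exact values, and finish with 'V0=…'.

(0,0): Delta=-0.3437 Bond=69.7233
(1,0): Delta=-0.7307 Bond=128.7550
(1,1): Delta=-0.3022 Bond=86.4672
(2,0): Delta=0.1806 Bond=97.4446
(2,1): Delta=-0.8284 Bond=184.0788
(2,2): Delta=-0.2457 Bond=102.9879
(3,0): Delta=-0.6408 Bond=187.4728
(3,1): Delta=0.2687 Bond=119.5368
(3,2): Delta=-0.9462 Bond=266.6140
(3,3): Delta=-0.1705 Bond=114.4277
V0=32.9483

Under the risk-neutral measure, an up-move has probability p* = (R−d)/(u−d) = 0.8519 and values discount at R = 1.33.
At expiry t=4: V(4,0)=210.0600, V(4,1)=185.6800, V(4,2)=202.2500, V(4,3)=107.6900, V(4,4)=80.0700
(3,0): S=70.4598. Δ = (V_up−V_dn)/(S_up−S_dn) = (185.6800−210.0600)/(99.3483−61.3000) = -0.6408. V = [p*·185.6800 + (1−p*)·210.0600]/1.33 = 142.3247. B = V − Δ·S = 187.4728.
(3,1): S=114.1935. Δ = (V_up−V_dn)/(S_up−S_dn) = (202.2500−185.6800)/(161.0128−99.3483) = 0.2687. V = [p*·202.2500 + (1−p*)·185.6800]/1.33 = 150.2219. B = V − Δ·S = 119.5368.
(3,2): S=185.0722. Δ = (V_up−V_dn)/(S_up−S_dn) = (107.6900−202.2500)/(260.9518−161.0128) = -0.9462. V = [p*·107.6900 + (1−p*)·202.2500]/1.33 = 91.5029. B = V − Δ·S = 266.6140.
(3,3): S=299.9446. Δ = (V_up−V_dn)/(S_up−S_dn) = (80.0700−107.6900)/(422.9220−260.9518) = -0.1705. V = [p*·80.0700 + (1−p*)·107.6900]/1.33 = 63.2796. B = V − Δ·S = 114.4277.
(2,0): S=80.9883. Δ = (V_up−V_dn)/(S_up−S_dn) = (150.2219−142.3247)/(114.1935−70.4598) = 0.1806. V = [p*·150.2219 + (1−p*)·142.3247]/1.33 = 112.0692. B = V − Δ·S = 97.4446.
(2,1): S=131.2569. Δ = (V_up−V_dn)/(S_up−S_dn) = (91.5029−150.2219)/(185.0722−114.1935) = -0.8284. V = [p*·91.5029 + (1−p*)·150.2219]/1.33 = 75.3399. B = V − Δ·S = 184.0788.
(2,2): S=212.7267. Δ = (V_up−V_dn)/(S_up−S_dn) = (63.2796−91.5029)/(299.9446−185.0722) = -0.2457. V = [p*·63.2796 + (1−p*)·91.5029]/1.33 = 50.7224. B = V − Δ·S = 102.9879.
(1,0): S=93.0900. Δ = (V_up−V_dn)/(S_up−S_dn) = (75.3399−112.0692)/(131.2569−80.9883) = -0.7307. V = [p*·75.3399 + (1−p*)·112.0692]/1.33 = 60.7378. B = V − Δ·S = 128.7550.
(1,1): S=150.8700. Δ = (V_up−V_dn)/(S_up−S_dn) = (50.7224−75.3399)/(212.7267−131.2569) = -0.3022. V = [p*·50.7224 + (1−p*)·75.3399]/1.33 = 40.8793. B = V − Δ·S = 86.4672.
(0,0): S=107.0000. Δ = (V_up−V_dn)/(S_up−S_dn) = (40.8793−60.7378)/(150.8700−93.0900) = -0.3437. V = [p*·40.8793 + (1−p*)·60.7378]/1.33 = 32.9483. B = V − Δ·S = 69.7233.
The time-0 hedge costs 32.9483, which is the no-arbitrage price.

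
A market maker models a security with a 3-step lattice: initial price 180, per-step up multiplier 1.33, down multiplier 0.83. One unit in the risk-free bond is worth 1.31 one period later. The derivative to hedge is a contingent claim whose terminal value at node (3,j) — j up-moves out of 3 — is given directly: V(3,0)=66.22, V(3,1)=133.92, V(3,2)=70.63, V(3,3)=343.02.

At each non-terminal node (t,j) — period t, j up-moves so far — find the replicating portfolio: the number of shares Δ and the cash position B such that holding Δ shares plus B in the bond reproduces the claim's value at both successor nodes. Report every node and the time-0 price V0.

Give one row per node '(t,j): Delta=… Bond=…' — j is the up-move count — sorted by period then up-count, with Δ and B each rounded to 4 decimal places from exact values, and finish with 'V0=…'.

No-arbitrage ⇒ martingale measure with p* = (R−d)/(u−d) = 0.9600.
Terminal values V(3,·): V(3,0)=66.2200, V(3,1)=133.9200, V(3,2)=70.6300, V(3,3)=343.0200
Node (2,0) S=124.0020: V=(p*·133.9200+(1−p*)·66.2200)/1.31=100.1618; Δ=(133.9200−66.2200)/(164.9227−102.9217)=1.0919; B=V−Δ·S=-35.2382
Node (2,1) S=198.7020: V=(p*·70.6300+(1−p*)·133.9200)/1.31=55.8485; Δ=(70.6300−133.9200)/(264.2737−164.9227)=-0.6370; B=V−Δ·S=182.4285
Node (2,2) S=318.4020: V=(p*·343.0200+(1−p*)·70.6300)/1.31=253.5301; Δ=(343.0200−70.6300)/(423.4747−264.2737)=1.7110; B=V−Δ·S=-291.2499
Node (1,0) S=149.4000: V=(p*·55.8485+(1−p*)·100.1618)/1.31=43.9856; Δ=(55.8485−100.1618)/(198.7020−124.0020)=-0.5932; B=V−Δ·S=132.6121
Node (1,1) S=239.4000: V=(p*·253.5301+(1−p*)·55.8485)/1.31=187.4983; Δ=(253.5301−55.8485)/(318.4020−198.7020)=1.6515; B=V−Δ·S=-207.8647
Node (0,0) S=180.0000: V=(p*·187.4983+(1−p*)·43.9856)/1.31=138.7464; Δ=(187.4983−43.9856)/(239.4000−149.4000)=1.5946; B=V−Δ·S=-148.2791
Root portfolio cost Δ·180+B reproduces V0=138.7464.

(0,0): Delta=1.5946 Bond=-148.2791
(1,0): Delta=-0.5932 Bond=132.6121
(1,1): Delta=1.6515 Bond=-207.8647
(2,0): Delta=1.0919 Bond=-35.2382
(2,1): Delta=-0.6370 Bond=182.4285
(2,2): Delta=1.7110 Bond=-291.2499
V0=138.7464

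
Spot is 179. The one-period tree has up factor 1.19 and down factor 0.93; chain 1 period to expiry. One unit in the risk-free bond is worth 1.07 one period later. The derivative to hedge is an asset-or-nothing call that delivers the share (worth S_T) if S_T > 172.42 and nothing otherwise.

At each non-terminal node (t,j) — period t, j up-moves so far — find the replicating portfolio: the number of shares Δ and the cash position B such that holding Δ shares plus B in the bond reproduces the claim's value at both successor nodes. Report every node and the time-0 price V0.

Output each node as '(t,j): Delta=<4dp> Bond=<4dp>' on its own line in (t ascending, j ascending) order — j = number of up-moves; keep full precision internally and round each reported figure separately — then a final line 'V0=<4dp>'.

(0,0): Delta=4.5769 Bond=-712.0751
V0=107.1941

Risk-neutral probability p* = (R−d)/(u−d) = (1.07−0.93)/(1.19−0.93) = 0.5385.
At expiry t=1: V(1,0)=0.0000, V(1,1)=213.0100
Node (0,0) S=179.0000: V=(p*·213.0100+(1−p*)·0.0000)/1.07=107.1941; Δ=(213.0100−0.0000)/(213.0100−166.4700)=4.5769; B=V−Δ·S=-712.0751
Self-financing check: at every node Δ·S+B equals the discounted successor values.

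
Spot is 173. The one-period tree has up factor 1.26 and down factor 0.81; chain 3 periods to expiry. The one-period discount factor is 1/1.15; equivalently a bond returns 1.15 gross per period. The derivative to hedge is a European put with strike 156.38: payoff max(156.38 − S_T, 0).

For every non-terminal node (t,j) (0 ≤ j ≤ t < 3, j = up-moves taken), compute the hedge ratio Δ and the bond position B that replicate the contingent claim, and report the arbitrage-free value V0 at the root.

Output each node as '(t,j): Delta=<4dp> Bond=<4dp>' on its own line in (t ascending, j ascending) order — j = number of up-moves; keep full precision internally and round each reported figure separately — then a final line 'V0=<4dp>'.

No-arbitrage ⇒ martingale measure with p* = (R−d)/(u−d) = 0.7556.
Terminal payoffs: V(3,0)=64.4407, V(3,1)=13.3633, V(3,2)=0.0000, V(3,3)=0.0000
Node (2,0) S=113.5053: V=(p*·13.3633+(1−p*)·64.4407)/1.15=22.4773; Δ=(13.3633−64.4407)/(143.0167−91.9393)=-1.0000; B=V−Δ·S=135.9826
Node (2,1) S=176.5638: V=(p*·0.0000+(1−p*)·13.3633)/1.15=2.8405; Δ=(0.0000−13.3633)/(222.4704−143.0167)=-0.1682; B=V−Δ·S=32.5368
Node (2,2) S=274.6548: V=(p*·0.0000+(1−p*)·0.0000)/1.15=0.0000; Δ=(0.0000−0.0000)/(346.0650−222.4704)=0.0000; B=V−Δ·S=0.0000
Node (1,0) S=140.1300: V=(p*·2.8405+(1−p*)·22.4773)/1.15=6.6440; Δ=(2.8405−22.4773)/(176.5638−113.5053)=-0.3114; B=V−Δ·S=50.2813
Node (1,1) S=217.9800: V=(p*·0.0000+(1−p*)·2.8405)/1.15=0.6038; Δ=(0.0000−2.8405)/(274.6548−176.5638)=-0.0290; B=V−Δ·S=6.9160
Node (0,0) S=173.0000: V=(p*·0.6038+(1−p*)·6.6440)/1.15=1.8089; Δ=(0.6038−6.6440)/(217.9800−140.1300)=-0.0776; B=V−Δ·S=15.2317
Root portfolio cost Δ·173+B reproduces V0=1.8089.

(0,0): Delta=-0.0776 Bond=15.2317
(1,0): Delta=-0.3114 Bond=50.2813
(1,1): Delta=-0.0290 Bond=6.9160
(2,0): Delta=-1.0000 Bond=135.9826
(2,1): Delta=-0.1682 Bond=32.5368
(2,2): Delta=0.0000 Bond=0.0000
V0=1.8089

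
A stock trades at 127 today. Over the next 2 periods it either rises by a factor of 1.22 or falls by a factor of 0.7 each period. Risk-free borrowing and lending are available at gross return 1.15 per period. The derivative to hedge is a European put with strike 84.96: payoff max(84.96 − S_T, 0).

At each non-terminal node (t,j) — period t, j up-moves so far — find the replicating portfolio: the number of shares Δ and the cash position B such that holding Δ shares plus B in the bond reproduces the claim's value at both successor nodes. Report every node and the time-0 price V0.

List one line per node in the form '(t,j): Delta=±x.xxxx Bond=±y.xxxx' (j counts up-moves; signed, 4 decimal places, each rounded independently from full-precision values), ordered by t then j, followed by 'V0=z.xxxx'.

(0,0): Delta=-0.0403 Bond=5.4282
(1,0): Delta=-0.4917 Bond=46.3722
(1,1): Delta=0.0000 Bond=0.0000
V0=0.3115

Since d<R<u, set p* = (R−d)/(u−d) = 0.8654; price each node as the discounted p*-expectation of its children.
At expiry t=2: V(2,0)=22.7300, V(2,1)=0.0000, V(2,2)=0.0000
  t=1,j=0: stock 88.9000 → up 108.4580 (V=0.0000), down 62.2300 (V=22.7300). Price 2.6607; hedge Δ=-0.4917, bond B=46.3722.
  t=1,j=1: stock 154.9400 → up 189.0268 (V=0.0000), down 108.4580 (V=0.0000). Price 0.0000; hedge Δ=0.0000, bond B=0.0000.
  t=0,j=0: stock 127.0000 → up 154.9400 (V=0.0000), down 88.9000 (V=2.6607). Price 0.3115; hedge Δ=-0.0403, bond B=5.4282.
The time-0 hedge costs 0.3115, which is the no-arbitrage price.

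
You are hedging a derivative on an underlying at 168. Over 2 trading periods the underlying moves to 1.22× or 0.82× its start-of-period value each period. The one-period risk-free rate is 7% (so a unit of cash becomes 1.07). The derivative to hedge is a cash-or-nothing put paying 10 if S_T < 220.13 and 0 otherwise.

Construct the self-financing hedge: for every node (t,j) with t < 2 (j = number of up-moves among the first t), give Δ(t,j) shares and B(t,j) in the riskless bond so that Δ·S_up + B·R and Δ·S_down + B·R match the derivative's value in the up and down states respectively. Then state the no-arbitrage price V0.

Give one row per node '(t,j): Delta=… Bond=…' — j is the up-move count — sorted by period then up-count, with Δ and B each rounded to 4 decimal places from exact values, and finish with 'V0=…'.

(0,0): Delta=-0.0869 Bond=19.9253
(1,0): Delta=0.0000 Bond=9.3458
(1,1): Delta=-0.1220 Bond=28.5047
V0=5.3225

The replicating-portfolio and risk-neutral prices coincide; use p* = (1.07−0.82)/(1.22−0.82) = 0.6250 for the latter.
Payoff layer (t=2): V(2,0)=10.0000, V(2,1)=10.0000, V(2,2)=0.0000
Node (1,0) S=137.7600: V=(p*·10.0000+(1−p*)·10.0000)/1.07=9.3458; Δ=(10.0000−10.0000)/(168.0672−112.9632)=0.0000; B=V−Δ·S=9.3458
Node (1,1) S=204.9600: V=(p*·0.0000+(1−p*)·10.0000)/1.07=3.5047; Δ=(0.0000−10.0000)/(250.0512−168.0672)=-0.1220; B=V−Δ·S=28.5047
Node (0,0) S=168.0000: V=(p*·3.5047+(1−p*)·9.3458)/1.07=5.3225; Δ=(3.5047−9.3458)/(204.9600−137.7600)=-0.0869; B=V−Δ·S=19.9253
Each (Δ,B) replicates both successor values, so the strategy is self-financing and V0 is arbitrage-free.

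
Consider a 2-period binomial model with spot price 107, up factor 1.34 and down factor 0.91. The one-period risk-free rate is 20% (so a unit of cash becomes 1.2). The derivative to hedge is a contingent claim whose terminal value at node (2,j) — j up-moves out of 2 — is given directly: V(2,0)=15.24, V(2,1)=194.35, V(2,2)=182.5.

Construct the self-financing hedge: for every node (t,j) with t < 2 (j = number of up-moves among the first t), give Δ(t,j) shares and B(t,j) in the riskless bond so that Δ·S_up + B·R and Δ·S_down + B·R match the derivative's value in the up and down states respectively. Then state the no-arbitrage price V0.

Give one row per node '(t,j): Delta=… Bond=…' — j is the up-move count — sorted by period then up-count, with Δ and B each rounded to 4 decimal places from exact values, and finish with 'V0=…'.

(0,0): Delta=0.9115 Bond=20.5122
(1,0): Delta=4.2779 Bond=-303.1723
(1,1): Delta=-0.1922 Bond=182.8566
V0=118.0374

Risk-neutral probability p* = (R−d)/(u−d) = (1.2−0.91)/(1.34−0.91) = 0.6744.
Payoff layer (t=2): V(2,0)=15.2400, V(2,1)=194.3500, V(2,2)=182.5000
(1,0): S=97.3700. Δ = (V_up−V_dn)/(S_up−S_dn) = (194.3500−15.2400)/(130.4758−88.6067) = 4.2779. V = [p*·194.3500 + (1−p*)·15.2400]/1.2 = 113.3626. B = V − Δ·S = -303.1723.
(1,1): S=143.3800. Δ = (V_up−V_dn)/(S_up−S_dn) = (182.5000−194.3500)/(192.1292−130.4758) = -0.1922. V = [p*·182.5000 + (1−p*)·194.3500]/1.2 = 155.2984. B = V − Δ·S = 182.8566.
(0,0): S=107.0000. Δ = (V_up−V_dn)/(S_up−S_dn) = (155.2984−113.3626)/(143.3800−97.3700) = 0.9115. V = [p*·155.2984 + (1−p*)·113.3626]/1.2 = 118.0374. B = V − Δ·S = 20.5122.
Self-financing check: at every node Δ·S+B equals the discounted successor values.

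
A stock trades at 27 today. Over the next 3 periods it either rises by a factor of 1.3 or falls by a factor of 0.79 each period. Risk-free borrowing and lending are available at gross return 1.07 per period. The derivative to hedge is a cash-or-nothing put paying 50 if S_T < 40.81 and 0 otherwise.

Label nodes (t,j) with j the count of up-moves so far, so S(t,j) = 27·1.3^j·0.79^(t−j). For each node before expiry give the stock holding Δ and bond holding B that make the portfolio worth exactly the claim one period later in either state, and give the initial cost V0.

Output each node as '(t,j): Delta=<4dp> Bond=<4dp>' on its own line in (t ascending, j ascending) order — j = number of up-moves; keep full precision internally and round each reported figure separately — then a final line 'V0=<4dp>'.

Since d<R<u, set p* = (R−d)/(u−d) = 0.5490; price each node as the discounted p*-expectation of its children.
At expiry t=3: V(3,0)=50.0000, V(3,1)=50.0000, V(3,2)=50.0000, V(3,3)=0.0000
Node (2,0) S=16.8507: V=(p*·50.0000+(1−p*)·50.0000)/1.07=46.7290; Δ=(50.0000−50.0000)/(21.9059−13.3121)=0.0000; B=V−Δ·S=46.7290
Node (2,1) S=27.7290: V=(p*·50.0000+(1−p*)·50.0000)/1.07=46.7290; Δ=(50.0000−50.0000)/(36.0477−21.9059)=0.0000; B=V−Δ·S=46.7290
Node (2,2) S=45.6300: V=(p*·0.0000+(1−p*)·50.0000)/1.07=21.0739; Δ=(0.0000−50.0000)/(59.3190−36.0477)=-2.1486; B=V−Δ·S=119.1131
Node (1,0) S=21.3300: V=(p*·46.7290+(1−p*)·46.7290)/1.07=43.6719; Δ=(46.7290−46.7290)/(27.7290−16.8507)=0.0000; B=V−Δ·S=43.6719
Node (1,1) S=35.1000: V=(p*·21.0739+(1−p*)·46.7290)/1.07=30.5082; Δ=(21.0739−46.7290)/(45.6300−27.7290)=-1.4332; B=V−Δ·S=80.8124
Node (0,0) S=27.0000: V=(p*·30.5082+(1−p*)·43.6719)/1.07=34.0606; Δ=(30.5082−43.6719)/(35.1000−21.3300)=-0.9560; B=V−Δ·S=59.8718
Each (Δ,B) replicates both successor values, so the strategy is self-financing and V0 is arbitrage-free.

(0,0): Delta=-0.9560 Bond=59.8718
(1,0): Delta=0.0000 Bond=43.6719
(1,1): Delta=-1.4332 Bond=80.8124
(2,0): Delta=0.0000 Bond=46.7290
(2,1): Delta=0.0000 Bond=46.7290
(2,2): Delta=-2.1486 Bond=119.1131
V0=34.0606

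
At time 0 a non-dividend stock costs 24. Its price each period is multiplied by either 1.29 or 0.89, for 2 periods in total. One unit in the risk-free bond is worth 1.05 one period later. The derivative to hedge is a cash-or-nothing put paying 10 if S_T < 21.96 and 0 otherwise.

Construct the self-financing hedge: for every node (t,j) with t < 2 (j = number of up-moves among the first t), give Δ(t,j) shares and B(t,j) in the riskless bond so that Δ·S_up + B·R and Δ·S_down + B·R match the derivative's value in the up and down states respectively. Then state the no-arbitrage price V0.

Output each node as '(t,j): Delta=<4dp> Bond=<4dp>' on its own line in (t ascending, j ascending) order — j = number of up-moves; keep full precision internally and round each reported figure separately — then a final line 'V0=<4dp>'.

(0,0): Delta=-0.5952 Bond=17.5510
(1,0): Delta=-1.1704 Bond=30.7143
(1,1): Delta=0.0000 Bond=0.0000
V0=3.2653

No-arbitrage ⇒ martingale measure with p* = (R−d)/(u−d) = 0.4000.
Payoff layer (t=2): V(2,0)=10.0000, V(2,1)=0.0000, V(2,2)=0.0000
(1,0): S=21.3600. Δ = (V_up−V_dn)/(S_up−S_dn) = (0.0000−10.0000)/(27.5544−19.0104) = -1.1704. V = [p*·0.0000 + (1−p*)·10.0000]/1.05 = 5.7143. B = V − Δ·S = 30.7143.
(1,1): S=30.9600. Δ = (V_up−V_dn)/(S_up−S_dn) = (0.0000−0.0000)/(39.9384−27.5544) = 0.0000. V = [p*·0.0000 + (1−p*)·0.0000]/1.05 = 0.0000. B = V − Δ·S = 0.0000.
(0,0): S=24.0000. Δ = (V_up−V_dn)/(S_up−S_dn) = (0.0000−5.7143)/(30.9600−21.3600) = -0.5952. V = [p*·0.0000 + (1−p*)·5.7143]/1.05 = 3.2653. B = V − Δ·S = 17.5510.
Root portfolio cost Δ·24+B reproduces V0=3.2653.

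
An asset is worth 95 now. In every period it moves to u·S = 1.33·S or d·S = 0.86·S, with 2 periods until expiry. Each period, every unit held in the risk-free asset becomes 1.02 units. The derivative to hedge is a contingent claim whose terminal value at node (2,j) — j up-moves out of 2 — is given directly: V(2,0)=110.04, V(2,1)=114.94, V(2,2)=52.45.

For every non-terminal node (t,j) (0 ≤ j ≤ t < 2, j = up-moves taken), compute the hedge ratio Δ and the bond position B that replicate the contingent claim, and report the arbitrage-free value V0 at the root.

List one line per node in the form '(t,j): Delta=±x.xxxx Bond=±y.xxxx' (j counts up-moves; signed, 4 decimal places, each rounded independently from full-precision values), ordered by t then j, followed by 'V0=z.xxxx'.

Under the risk-neutral measure, an up-move has probability p* = (R−d)/(u−d) = 0.3404 and values discount at R = 1.02.
At expiry t=2: V(2,0)=110.0400, V(2,1)=114.9400, V(2,2)=52.4500
Node (1,0) S=81.7000: V=(p*·114.9400+(1−p*)·110.0400)/1.02=109.5177; Δ=(114.9400−110.0400)/(108.6610−70.2620)=0.1276; B=V−Δ·S=99.0922
Node (1,1) S=126.3500: V=(p*·52.4500+(1−p*)·114.9400)/1.02=91.8302; Δ=(52.4500−114.9400)/(168.0455−108.6610)=-1.0523; B=V−Δ·S=224.7877
Node (0,0) S=95.0000: V=(p*·91.8302+(1−p*)·109.5177)/1.02=101.4671; Δ=(91.8302−109.5177)/(126.3500−81.7000)=-0.3961; B=V−Δ·S=139.1001
Root portfolio cost Δ·95+B reproduces V0=101.4671.

(0,0): Delta=-0.3961 Bond=139.1001
(1,0): Delta=0.1276 Bond=99.0922
(1,1): Delta=-1.0523 Bond=224.7877
V0=101.4671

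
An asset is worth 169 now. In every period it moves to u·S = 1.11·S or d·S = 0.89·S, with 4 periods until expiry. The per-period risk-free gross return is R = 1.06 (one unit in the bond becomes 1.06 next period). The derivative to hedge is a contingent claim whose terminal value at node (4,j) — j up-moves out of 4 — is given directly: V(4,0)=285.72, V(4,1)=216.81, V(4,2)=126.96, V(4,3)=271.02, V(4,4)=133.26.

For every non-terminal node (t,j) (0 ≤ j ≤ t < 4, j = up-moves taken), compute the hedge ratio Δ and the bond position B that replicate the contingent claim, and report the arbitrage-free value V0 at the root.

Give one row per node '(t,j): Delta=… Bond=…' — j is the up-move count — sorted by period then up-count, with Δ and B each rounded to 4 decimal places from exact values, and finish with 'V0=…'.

The replicating-portfolio and risk-neutral prices coincide; use p* = (1.06−0.89)/(1.11−0.89) = 0.7727 for the latter.
Payoff layer (t=4): V(4,0)=285.7200, V(4,1)=216.8100, V(4,2)=126.9600, V(4,3)=271.0200, V(4,4)=133.2600
  t=3,j=0: stock 119.1398 → up 132.2451 (V=216.8100), down 106.0344 (V=285.7200). Price 219.3126; hedge Δ=-2.6291, bond B=532.5399.
  t=3,j=1: stock 148.5900 → up 164.9349 (V=126.9600), down 132.2451 (V=216.8100). Price 139.0382; hedge Δ=-2.7486, bond B=547.4473.
  t=3,j=2: stock 185.3202 → up 205.7054 (V=271.0200), down 164.9349 (V=126.9600). Price 224.7916; hedge Δ=3.5334, bond B=-430.0266.
  t=3,j=3: stock 231.1296 → up 256.5539 (V=133.2600), down 205.7054 (V=271.0200). Price 155.2539; hedge Δ=-2.7092, bond B=781.4357.
  t=2,j=0: stock 133.8649 → up 148.5900 (V=139.0382), down 119.1398 (V=219.3126). Price 148.3796; hedge Δ=-2.7258, bond B=513.2634.
  t=2,j=1: stock 166.9551 → up 185.3202 (V=224.7916), down 148.5900 (V=139.0382). Price 193.6813; hedge Δ=2.3347, bond B=-196.1070.
  t=2,j=2: stock 208.2249 → up 231.1296 (V=155.2539), down 185.3202 (V=224.7916). Price 161.3754; hedge Δ=-1.5180, bond B=477.4560.
  t=1,j=0: stock 150.4100 → up 166.9551 (V=193.6813), down 133.8649 (V=148.3796). Price 173.0051; hedge Δ=1.3690, bond B=-32.9118.
  t=1,j=1: stock 187.5900 → up 208.2249 (V=161.3754), down 166.9551 (V=193.6813). Price 159.1676; hedge Δ=-0.7828, bond B=306.0127.
  t=0,j=0: stock 169.0000 → up 187.5900 (V=159.1676), down 150.4100 (V=173.0051). Price 153.1250; hedge Δ=-0.3722, bond B=216.0230.
Each (Δ,B) replicates both successor values, so the strategy is self-financing and V0 is arbitrage-free.

(0,0): Delta=-0.3722 Bond=216.0230
(1,0): Delta=1.3690 Bond=-32.9118
(1,1): Delta=-0.7828 Bond=306.0127
(2,0): Delta=-2.7258 Bond=513.2634
(2,1): Delta=2.3347 Bond=-196.1070
(2,2): Delta=-1.5180 Bond=477.4560
(3,0): Delta=-2.6291 Bond=532.5399
(3,1): Delta=-2.7486 Bond=547.4473
(3,2): Delta=3.5334 Bond=-430.0266
(3,3): Delta=-2.7092 Bond=781.4357
V0=153.1250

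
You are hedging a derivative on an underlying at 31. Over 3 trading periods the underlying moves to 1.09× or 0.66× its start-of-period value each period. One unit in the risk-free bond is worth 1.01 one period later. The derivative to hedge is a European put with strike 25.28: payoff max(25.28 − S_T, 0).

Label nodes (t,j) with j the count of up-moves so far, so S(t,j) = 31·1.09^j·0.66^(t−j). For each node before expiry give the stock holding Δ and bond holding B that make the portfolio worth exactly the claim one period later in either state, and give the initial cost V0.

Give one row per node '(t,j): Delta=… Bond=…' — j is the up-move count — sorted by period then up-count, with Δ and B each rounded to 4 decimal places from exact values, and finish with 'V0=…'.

Risk-neutral probability p* = (R−d)/(u−d) = (1.01−0.66)/(1.09−0.66) = 0.8140.
At expiry t=3: V(3,0)=16.3676, V(3,1)=10.5611, V(3,2)=0.9715, V(3,3)=0.0000
Node (2,0) S=13.5036: V=(p*·10.5611+(1−p*)·16.3676)/1.01=11.5261; Δ=(10.5611−16.3676)/(14.7189−8.9124)=-1.0000; B=V−Δ·S=25.0297
Node (2,1) S=22.3014: V=(p*·0.9715+(1−p*)·10.5611)/1.01=2.7283; Δ=(0.9715−10.5611)/(24.3085−14.7189)=-1.0000; B=V−Δ·S=25.0297
Node (2,2) S=36.8311: V=(p*·0.0000+(1−p*)·0.9715)/1.01=0.1789; Δ=(0.0000−0.9715)/(40.1459−24.3085)=-0.0613; B=V−Δ·S=2.4382
Node (1,0) S=20.4600: V=(p*·2.7283+(1−p*)·11.5261)/1.01=4.3219; Δ=(2.7283−11.5261)/(22.3014−13.5036)=-1.0000; B=V−Δ·S=24.7819
Node (1,1) S=33.7900: V=(p*·0.1789+(1−p*)·2.7283)/1.01=0.6468; Δ=(0.1789−2.7283)/(36.8311−22.3014)=-0.1755; B=V−Δ·S=6.5755
Node (0,0) S=31.0000: V=(p*·0.6468+(1−p*)·4.3219)/1.01=1.3173; Δ=(0.6468−4.3219)/(33.7900−20.4600)=-0.2757; B=V−Δ·S=9.8641
Each (Δ,B) replicates both successor values, so the strategy is self-financing and V0 is arbitrage-free.

(0,0): Delta=-0.2757 Bond=9.8641
(1,0): Delta=-1.0000 Bond=24.7819
(1,1): Delta=-0.1755 Bond=6.5755
(2,0): Delta=-1.0000 Bond=25.0297
(2,1): Delta=-1.0000 Bond=25.0297
(2,2): Delta=-0.0613 Bond=2.4382
V0=1.3173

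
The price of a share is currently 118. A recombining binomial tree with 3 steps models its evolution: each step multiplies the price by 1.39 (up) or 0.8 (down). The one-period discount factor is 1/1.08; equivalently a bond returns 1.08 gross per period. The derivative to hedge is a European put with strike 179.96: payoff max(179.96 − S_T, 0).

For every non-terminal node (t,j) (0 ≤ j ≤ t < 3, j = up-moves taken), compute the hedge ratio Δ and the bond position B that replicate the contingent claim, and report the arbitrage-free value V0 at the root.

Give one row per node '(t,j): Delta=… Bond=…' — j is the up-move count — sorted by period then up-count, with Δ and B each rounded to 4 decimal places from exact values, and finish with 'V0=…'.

(0,0): Delta=-0.6120 Bond=109.3786
(1,0): Delta=-0.9808 Bond=152.9460
(1,1): Delta=-0.3770 Bond=79.5815
(2,0): Delta=-1.0000 Bond=166.6296
(2,1): Delta=-0.9686 Bond=163.5785
(2,2): Delta=0.0000 Bond=0.0000
V0=37.1624

Under the risk-neutral measure, an up-move has probability p* = (R−d)/(u−d) = 0.4746 and values discount at R = 1.08.
Terminal payoffs: V(3,0)=119.5440, V(3,1)=74.9872, V(3,2)=0.0000, V(3,3)=0.0000
(2,0): S=75.5200. Δ = (V_up−V_dn)/(S_up−S_dn) = (74.9872−119.5440)/(104.9728−60.4160) = -1.0000. V = [p*·74.9872 + (1−p*)·119.5440]/1.08 = 91.1096. B = V − Δ·S = 166.6296.
(2,1): S=131.2160. Δ = (V_up−V_dn)/(S_up−S_dn) = (0.0000−74.9872)/(182.3902−104.9728) = -0.9686. V = [p*·0.0000 + (1−p*)·74.9872]/1.08 = 36.4815. B = V − Δ·S = 163.5785.
(2,2): S=227.9878. Δ = (V_up−V_dn)/(S_up−S_dn) = (0.0000−0.0000)/(316.9030−182.3902) = 0.0000. V = [p*·0.0000 + (1−p*)·0.0000]/1.08 = 0.0000. B = V − Δ·S = 0.0000.
(1,0): S=94.4000. Δ = (V_up−V_dn)/(S_up−S_dn) = (36.4815−91.1096)/(131.2160−75.5200) = -0.9808. V = [p*·36.4815 + (1−p*)·91.1096]/1.08 = 60.3560. B = V − Δ·S = 152.9460.
(1,1): S=164.0200. Δ = (V_up−V_dn)/(S_up−S_dn) = (0.0000−36.4815)/(227.9878−131.2160) = -0.3770. V = [p*·0.0000 + (1−p*)·36.4815]/1.08 = 17.7484. B = V − Δ·S = 79.5815.
(0,0): S=118.0000. Δ = (V_up−V_dn)/(S_up−S_dn) = (17.7484−60.3560)/(164.0200−94.4000) = -0.6120. V = [p*·17.7484 + (1−p*)·60.3560]/1.08 = 37.1624. B = V − Δ·S = 109.3786.
Each (Δ,B) replicates both successor values, so the strategy is self-financing and V0 is arbitrage-free.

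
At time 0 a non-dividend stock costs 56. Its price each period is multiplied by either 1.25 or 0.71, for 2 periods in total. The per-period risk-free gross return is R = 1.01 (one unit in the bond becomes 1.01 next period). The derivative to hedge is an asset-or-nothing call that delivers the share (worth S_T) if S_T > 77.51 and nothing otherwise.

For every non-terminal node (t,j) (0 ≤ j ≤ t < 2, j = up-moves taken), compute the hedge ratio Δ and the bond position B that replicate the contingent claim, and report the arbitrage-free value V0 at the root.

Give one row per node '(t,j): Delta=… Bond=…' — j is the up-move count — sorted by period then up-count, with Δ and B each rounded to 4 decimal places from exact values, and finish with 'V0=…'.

(0,0): Delta=1.5916 Bond=-62.6552
(1,0): Delta=0.0000 Bond=0.0000
(1,1): Delta=2.3148 Bond=-113.9072
V0=26.4740

The replicating-portfolio and risk-neutral prices coincide; use p* = (1.01−0.71)/(1.25−0.71) = 0.5556 for the latter.
Payoff layer (t=2): V(2,0)=0.0000, V(2,1)=0.0000, V(2,2)=87.5000
  t=1,j=0: stock 39.7600 → up 49.7000 (V=0.0000), down 28.2296 (V=0.0000). Price 0.0000; hedge Δ=0.0000, bond B=0.0000.
  t=1,j=1: stock 70.0000 → up 87.5000 (V=87.5000), down 49.7000 (V=0.0000). Price 48.1298; hedge Δ=2.3148, bond B=-113.9072.
  t=0,j=0: stock 56.0000 → up 70.0000 (V=48.1298), down 39.7600 (V=0.0000). Price 26.4740; hedge Δ=1.5916, bond B=-62.6552.
Self-financing check: at every node Δ·S+B equals the discounted successor values.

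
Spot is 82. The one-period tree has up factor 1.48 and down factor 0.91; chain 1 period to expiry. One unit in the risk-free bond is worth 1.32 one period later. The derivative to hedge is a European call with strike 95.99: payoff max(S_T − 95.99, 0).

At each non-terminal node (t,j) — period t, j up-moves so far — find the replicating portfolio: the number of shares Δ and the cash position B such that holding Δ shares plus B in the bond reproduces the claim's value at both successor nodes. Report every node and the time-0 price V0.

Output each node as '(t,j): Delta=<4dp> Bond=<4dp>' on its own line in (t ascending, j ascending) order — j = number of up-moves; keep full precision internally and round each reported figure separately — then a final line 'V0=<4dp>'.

(0,0): Delta=0.5428 Bond=-30.6841
V0=13.8247

No-arbitrage ⇒ martingale measure with p* = (R−d)/(u−d) = 0.7193.
Payoff layer (t=1): V(1,0)=0.0000, V(1,1)=25.3700
  t=0,j=0: stock 82.0000 → up 121.3600 (V=25.3700), down 74.6200 (V=0.0000). Price 13.8247; hedge Δ=0.5428, bond B=-30.6841.
Self-financing check: at every node Δ·S+B equals the discounted successor values.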